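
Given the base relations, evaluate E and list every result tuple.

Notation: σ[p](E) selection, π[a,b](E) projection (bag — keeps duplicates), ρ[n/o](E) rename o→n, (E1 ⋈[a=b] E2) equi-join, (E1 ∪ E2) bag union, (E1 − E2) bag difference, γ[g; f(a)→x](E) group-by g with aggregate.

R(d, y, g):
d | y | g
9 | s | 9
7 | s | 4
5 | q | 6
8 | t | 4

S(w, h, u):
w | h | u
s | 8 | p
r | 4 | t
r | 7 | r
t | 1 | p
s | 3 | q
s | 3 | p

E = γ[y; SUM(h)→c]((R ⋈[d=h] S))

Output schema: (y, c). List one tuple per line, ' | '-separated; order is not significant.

Subexpression sizes:
  R → 4
  S → 6
  (R ⋈[d=h] S) → 2
  γ[y; SUM(h)→c]((R ⋈[d=h] S)) → 2

== RESULT ==
y | c
s | 7
t | 8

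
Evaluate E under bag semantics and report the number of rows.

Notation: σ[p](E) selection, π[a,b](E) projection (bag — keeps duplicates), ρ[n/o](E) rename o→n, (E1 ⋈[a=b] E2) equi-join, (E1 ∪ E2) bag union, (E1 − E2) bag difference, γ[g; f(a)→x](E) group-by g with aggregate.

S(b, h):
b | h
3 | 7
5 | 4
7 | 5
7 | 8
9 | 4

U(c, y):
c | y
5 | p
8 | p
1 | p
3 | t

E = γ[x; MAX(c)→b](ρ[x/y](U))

Subexpression sizes:
  U → 4
  ρ[x/y](U) → 4
  γ[x; MAX(c)→b](ρ[x/y](U)) → 2

|E| = 2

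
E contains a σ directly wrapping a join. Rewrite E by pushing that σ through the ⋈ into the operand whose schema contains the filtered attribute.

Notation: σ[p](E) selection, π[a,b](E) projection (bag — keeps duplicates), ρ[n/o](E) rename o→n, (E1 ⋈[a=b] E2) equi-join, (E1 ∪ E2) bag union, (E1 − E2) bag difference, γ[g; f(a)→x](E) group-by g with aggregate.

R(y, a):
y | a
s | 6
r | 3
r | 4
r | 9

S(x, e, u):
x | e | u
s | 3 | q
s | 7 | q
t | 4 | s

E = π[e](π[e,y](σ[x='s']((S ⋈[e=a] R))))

σ filters on x, owned by the left side.
E' = π[e](π[e,y]((σ[x='s'](S) ⋈[e=a] R)))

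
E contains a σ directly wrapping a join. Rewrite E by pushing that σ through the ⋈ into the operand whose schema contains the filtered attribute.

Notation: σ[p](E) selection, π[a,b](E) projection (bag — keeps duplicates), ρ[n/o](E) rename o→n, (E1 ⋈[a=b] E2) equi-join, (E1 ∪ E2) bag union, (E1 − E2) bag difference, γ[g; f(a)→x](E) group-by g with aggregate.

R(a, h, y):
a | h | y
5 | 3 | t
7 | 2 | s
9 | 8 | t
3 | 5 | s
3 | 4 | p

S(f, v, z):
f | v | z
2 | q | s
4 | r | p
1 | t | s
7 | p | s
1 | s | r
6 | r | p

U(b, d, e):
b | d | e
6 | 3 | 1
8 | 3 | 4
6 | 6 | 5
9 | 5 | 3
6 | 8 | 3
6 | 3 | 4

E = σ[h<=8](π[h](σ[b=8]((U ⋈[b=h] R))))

σ filters on b, owned by the left side.
E' = σ[h<=8](π[h]((σ[b=8](U) ⋈[b=h] R)))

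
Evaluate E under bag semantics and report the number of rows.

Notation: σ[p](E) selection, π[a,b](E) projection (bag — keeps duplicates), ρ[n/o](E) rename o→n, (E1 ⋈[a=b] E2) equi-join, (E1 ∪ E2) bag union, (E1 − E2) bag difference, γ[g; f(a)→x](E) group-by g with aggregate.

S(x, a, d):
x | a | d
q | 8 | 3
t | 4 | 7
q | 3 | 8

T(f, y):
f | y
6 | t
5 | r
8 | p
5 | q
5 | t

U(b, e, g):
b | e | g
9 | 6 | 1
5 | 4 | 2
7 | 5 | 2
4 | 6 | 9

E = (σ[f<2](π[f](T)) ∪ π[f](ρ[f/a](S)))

Subexpression sizes:
  T → 5
  π[f](T) → 5
  σ[f<2](π[f](T)) → 0
  S → 3
  ρ[f/a](S) → 3
  π[f](ρ[f/a](S)) → 3
  (σ[f<2](π[f](T)) ∪ π[f](ρ[f/a](S))) → 3

|E| = 3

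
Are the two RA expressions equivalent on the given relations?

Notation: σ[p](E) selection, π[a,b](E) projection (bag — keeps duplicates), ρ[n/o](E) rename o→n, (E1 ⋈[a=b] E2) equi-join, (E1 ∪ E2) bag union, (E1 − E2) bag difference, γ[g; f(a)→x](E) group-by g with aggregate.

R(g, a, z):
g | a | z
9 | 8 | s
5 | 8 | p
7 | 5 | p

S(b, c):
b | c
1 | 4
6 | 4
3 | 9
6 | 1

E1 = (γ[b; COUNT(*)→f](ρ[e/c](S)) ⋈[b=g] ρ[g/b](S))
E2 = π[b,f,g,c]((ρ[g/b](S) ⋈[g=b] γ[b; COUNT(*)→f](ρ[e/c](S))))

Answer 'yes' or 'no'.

E1 subexpression sizes:
  S → 4
  ρ[e/c](S) → 4
  γ[b; COUNT(*)→f](ρ[e/c](S)) → 3
  S → 4
  ρ[g/b](S) → 4
  (γ[b; COUNT(*)→f](ρ[e/c](S)) ⋈[b=g] ρ[g/b](S)) → 4
E2 subexpression sizes:
  S → 4
  ρ[g/b](S) → 4
  S → 4
  ρ[e/c](S) → 4
  γ[b; COUNT(*)→f](ρ[e/c](S)) → 3
  (ρ[g/b](S) ⋈[g=b] γ[b; COUNT(*)→f](ρ[e/c](S))) → 4
  π[b,f,g,c]((ρ[g/b](S) ⋈[g=b] γ[b; COUNT(*)→f](ρ[e/c](S)))) → 4

E1 and E2 produce the same multiset:
b | f | g | c
1 | 1 | 1 | 4
3 | 1 | 3 | 9
6 | 2 | 6 | 1
6 | 2 | 6 | 4

yes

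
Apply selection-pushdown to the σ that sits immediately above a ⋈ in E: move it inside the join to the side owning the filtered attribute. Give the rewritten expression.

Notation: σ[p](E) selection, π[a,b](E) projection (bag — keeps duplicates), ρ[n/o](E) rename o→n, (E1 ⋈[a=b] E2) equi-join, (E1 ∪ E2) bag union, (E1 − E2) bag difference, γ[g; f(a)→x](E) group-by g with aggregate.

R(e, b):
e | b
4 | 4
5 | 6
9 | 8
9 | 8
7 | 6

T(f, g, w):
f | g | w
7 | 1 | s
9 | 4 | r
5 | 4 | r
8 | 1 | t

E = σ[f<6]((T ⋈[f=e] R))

σ filters on f, owned by the left side.
E' = (σ[f<6](T) ⋈[f=e] R)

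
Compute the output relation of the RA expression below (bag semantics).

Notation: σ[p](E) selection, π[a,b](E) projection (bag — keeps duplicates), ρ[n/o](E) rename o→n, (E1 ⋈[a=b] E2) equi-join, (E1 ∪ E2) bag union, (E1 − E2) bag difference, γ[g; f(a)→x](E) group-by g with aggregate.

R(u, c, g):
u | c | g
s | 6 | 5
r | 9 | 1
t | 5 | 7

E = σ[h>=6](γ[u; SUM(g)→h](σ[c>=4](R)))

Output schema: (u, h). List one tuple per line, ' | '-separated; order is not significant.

Per-node cardinality:
  R → 3
  σ[c>=4](R) → 3
  γ[u; SUM(g)→h](σ[c>=4](R)) → 3
  σ[h>=6](γ[u; SUM(g)→h](σ[c>=4](R))) → 1

== RESULT ==
u | h
t | 7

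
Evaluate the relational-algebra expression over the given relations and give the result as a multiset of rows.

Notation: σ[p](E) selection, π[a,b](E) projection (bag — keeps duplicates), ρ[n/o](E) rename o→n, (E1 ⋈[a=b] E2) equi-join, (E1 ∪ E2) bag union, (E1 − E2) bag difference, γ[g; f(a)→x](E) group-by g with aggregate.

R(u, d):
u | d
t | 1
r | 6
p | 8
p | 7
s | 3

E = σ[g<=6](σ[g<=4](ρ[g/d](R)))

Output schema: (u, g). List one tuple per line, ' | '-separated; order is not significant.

Subexpression sizes:
  R → 5
  ρ[g/d](R) → 5
  σ[g<=4](ρ[g/d](R)) → 2
  σ[g<=6](σ[g<=4](ρ[g/d](R))) → 2

== RESULT ==
u | g
s | 3
t | 1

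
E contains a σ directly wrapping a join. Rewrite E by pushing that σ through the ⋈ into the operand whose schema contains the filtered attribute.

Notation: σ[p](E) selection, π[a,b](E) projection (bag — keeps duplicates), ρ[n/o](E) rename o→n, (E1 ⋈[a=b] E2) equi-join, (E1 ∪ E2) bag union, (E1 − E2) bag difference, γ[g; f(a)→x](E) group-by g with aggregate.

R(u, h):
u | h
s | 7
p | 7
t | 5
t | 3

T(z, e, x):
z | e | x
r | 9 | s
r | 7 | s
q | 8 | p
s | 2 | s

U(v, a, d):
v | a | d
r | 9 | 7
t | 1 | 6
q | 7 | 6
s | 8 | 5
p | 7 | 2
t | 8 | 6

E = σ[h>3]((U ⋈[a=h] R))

σ filters on h, owned by the right side.
E' = (U ⋈[a=h] σ[h>3](R))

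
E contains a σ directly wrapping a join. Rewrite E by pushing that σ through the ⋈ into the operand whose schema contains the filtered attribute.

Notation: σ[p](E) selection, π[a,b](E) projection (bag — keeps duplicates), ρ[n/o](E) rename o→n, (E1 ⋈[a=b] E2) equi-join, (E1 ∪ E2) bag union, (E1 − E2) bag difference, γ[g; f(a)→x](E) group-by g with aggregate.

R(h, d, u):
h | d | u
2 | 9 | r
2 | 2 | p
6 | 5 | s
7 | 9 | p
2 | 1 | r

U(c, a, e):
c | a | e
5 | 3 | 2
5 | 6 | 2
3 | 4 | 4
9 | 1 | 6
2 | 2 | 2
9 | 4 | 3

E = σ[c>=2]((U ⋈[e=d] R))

σ filters on c, owned by the left side.
E' = (σ[c>=2](U) ⋈[e=d] R)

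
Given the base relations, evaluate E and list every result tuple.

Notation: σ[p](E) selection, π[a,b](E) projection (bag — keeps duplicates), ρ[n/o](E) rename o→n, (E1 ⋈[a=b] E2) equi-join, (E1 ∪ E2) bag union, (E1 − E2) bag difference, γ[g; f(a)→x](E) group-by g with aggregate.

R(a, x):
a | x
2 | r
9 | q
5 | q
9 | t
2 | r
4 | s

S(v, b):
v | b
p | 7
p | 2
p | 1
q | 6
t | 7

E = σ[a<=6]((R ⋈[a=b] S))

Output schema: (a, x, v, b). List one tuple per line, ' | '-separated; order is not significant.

Stepwise |·|:
  R → 6
  S → 5
  (R ⋈[a=b] S) → 2
  σ[a<=6]((R ⋈[a=b] S)) → 2

== RESULT ==
a | x | v | b
2 | r | p | 2
2 | r | p | 2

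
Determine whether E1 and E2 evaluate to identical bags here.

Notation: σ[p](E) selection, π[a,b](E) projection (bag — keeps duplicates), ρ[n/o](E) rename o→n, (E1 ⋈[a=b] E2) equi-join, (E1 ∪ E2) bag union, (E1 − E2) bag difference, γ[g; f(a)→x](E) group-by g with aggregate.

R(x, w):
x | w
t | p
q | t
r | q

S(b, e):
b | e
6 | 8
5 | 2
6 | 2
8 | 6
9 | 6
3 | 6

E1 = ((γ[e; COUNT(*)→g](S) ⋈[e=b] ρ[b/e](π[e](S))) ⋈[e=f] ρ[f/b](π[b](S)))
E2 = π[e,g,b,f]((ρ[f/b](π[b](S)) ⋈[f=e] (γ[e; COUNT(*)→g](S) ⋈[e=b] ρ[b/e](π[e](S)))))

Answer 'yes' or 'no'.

E1 row counts bottom-up:
  S → 6
  γ[e; COUNT(*)→g](S) → 3
  S → 6
  π[e](S) → 6
  ρ[b/e](π[e](S)) → 6
  (γ[e; COUNT(*)→g](S) ⋈[e=b] ρ[b/e](π[e](S))) → 6
  S → 6
  π[b](S) → 6
  ρ[f/b](π[b](S)) → 6
  ((γ[e; COUNT(*)→g](S) ⋈[e=b] ρ[b/e](π[e](S))) ⋈[e=f] ρ[f/b](π[b](S))) → 7
E2 row counts bottom-up:
  S → 6
  π[b](S) → 6
  ρ[f/b](π[b](S)) → 6
  S → 6
  γ[e; COUNT(*)→g](S) → 3
  S → 6
  π[e](S) → 6
  ρ[b/e](π[e](S)) → 6
  (γ[e; COUNT(*)→g](S) ⋈[e=b] ρ[b/e](π[e](S))) → 6
  (ρ[f/b](π[b](S)) ⋈[f=e] (γ[e; COUNT(*)→g](S) ⋈[e=b] ρ[b/e](π[e](S)))) → 7
  π[e,g,b,f]((ρ[f/b](π[b](S)) ⋈[f=e] (γ[e; COUNT(*)→g](S) ⋈[e=b] ρ[b/e](π[e](S))))) → 7

E1 and E2 produce the same multiset:
e | g | b | f
6 | 3 | 6 | 6
6 | 3 | 6 | 6
6 | 3 | 6 | 6
6 | 3 | 6 | 6
6 | 3 | 6 | 6
6 | 3 | 6 | 6
8 | 1 | 8 | 8

yes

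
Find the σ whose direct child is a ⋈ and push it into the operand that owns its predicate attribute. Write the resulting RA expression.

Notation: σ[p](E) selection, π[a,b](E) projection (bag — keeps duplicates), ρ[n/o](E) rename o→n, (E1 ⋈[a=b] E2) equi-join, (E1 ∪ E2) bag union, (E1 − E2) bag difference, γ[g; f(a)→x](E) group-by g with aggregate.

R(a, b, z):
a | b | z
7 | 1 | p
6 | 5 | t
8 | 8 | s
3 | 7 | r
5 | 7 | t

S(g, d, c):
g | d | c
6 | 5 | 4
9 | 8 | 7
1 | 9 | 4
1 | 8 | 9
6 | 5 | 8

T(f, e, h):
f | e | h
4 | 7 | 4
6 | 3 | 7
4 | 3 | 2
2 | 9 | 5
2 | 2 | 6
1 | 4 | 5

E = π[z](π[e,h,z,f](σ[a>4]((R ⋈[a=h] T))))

σ filters on a, owned by the left side.
E' = π[z](π[e,h,z,f]((σ[a>4](R) ⋈[a=h] T)))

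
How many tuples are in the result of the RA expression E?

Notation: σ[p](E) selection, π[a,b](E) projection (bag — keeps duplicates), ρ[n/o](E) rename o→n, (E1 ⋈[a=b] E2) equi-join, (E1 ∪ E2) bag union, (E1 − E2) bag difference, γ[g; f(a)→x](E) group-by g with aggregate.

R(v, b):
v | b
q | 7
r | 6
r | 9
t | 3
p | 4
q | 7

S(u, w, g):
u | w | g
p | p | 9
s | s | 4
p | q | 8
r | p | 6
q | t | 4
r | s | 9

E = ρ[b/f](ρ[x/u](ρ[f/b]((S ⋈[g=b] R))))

Per-node cardinality:
  S → 6
  R → 6
  (S ⋈[g=b] R) → 5
  ρ[f/b]((S ⋈[g=b] R)) → 5
  ρ[x/u](ρ[f/b]((S ⋈[g=b] R))) → 5
  ρ[b/f](ρ[x/u](ρ[f/b]((S ⋈[g=b] R)))) → 5

|E| = 5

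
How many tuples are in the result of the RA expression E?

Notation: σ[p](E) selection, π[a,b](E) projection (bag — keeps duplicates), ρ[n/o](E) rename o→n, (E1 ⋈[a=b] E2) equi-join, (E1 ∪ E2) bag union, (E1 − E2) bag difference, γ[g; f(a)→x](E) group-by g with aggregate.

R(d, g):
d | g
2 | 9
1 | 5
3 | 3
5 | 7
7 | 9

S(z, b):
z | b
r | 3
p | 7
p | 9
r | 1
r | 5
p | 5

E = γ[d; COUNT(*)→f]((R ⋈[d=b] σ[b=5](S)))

Row counts bottom-up:
  R → 5
  S → 6
  σ[b=5](S) → 2
  (R ⋈[d=b] σ[b=5](S)) → 2
  γ[d; COUNT(*)→f]((R ⋈[d=b] σ[b=5](S))) → 1

|E| = 1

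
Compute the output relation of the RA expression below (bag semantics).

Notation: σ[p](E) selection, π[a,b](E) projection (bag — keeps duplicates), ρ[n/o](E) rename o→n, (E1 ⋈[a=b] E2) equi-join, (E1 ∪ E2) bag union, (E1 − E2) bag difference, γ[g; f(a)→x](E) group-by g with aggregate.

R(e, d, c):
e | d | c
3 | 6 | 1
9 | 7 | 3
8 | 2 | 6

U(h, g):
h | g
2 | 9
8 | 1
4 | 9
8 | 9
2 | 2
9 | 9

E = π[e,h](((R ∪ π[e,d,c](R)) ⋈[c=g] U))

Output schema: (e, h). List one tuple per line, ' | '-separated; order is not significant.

Stepwise |·|:
  R → 3
  R → 3
  π[e,d,c](R) → 3
  (R ∪ π[e,d,c](R)) → 6
  U → 6
  ((R ∪ π[e,d,c](R)) ⋈[c=g] U) → 2
  π[e,h](((R ∪ π[e,d,c](R)) ⋈[c=g] U)) → 2

== RESULT ==
e | h
3 | 8
3 | 8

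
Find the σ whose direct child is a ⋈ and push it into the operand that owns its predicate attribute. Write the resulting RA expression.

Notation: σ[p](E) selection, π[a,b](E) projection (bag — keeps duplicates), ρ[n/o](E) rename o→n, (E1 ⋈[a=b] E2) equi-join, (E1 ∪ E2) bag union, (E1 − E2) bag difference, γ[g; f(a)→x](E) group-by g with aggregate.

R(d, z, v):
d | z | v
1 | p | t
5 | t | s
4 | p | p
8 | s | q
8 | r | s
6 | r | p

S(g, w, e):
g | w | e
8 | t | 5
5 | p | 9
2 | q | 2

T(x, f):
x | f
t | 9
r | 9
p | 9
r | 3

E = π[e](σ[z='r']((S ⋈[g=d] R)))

σ filters on z, owned by the right side.
E' = π[e]((S ⋈[g=d] σ[z='r'](R)))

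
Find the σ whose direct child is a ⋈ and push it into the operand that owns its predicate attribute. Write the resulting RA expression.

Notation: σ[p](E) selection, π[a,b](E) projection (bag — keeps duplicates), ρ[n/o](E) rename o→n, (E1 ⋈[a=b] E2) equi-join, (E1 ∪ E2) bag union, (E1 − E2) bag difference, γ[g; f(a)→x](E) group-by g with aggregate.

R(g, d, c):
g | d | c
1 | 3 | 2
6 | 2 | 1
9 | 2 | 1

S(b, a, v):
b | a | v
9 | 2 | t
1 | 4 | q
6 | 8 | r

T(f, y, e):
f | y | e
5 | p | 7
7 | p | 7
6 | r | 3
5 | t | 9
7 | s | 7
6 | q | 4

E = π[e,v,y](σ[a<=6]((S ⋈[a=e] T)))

σ filters on a, owned by the left side.
E' = π[e,v,y]((σ[a<=6](S) ⋈[a=e] T))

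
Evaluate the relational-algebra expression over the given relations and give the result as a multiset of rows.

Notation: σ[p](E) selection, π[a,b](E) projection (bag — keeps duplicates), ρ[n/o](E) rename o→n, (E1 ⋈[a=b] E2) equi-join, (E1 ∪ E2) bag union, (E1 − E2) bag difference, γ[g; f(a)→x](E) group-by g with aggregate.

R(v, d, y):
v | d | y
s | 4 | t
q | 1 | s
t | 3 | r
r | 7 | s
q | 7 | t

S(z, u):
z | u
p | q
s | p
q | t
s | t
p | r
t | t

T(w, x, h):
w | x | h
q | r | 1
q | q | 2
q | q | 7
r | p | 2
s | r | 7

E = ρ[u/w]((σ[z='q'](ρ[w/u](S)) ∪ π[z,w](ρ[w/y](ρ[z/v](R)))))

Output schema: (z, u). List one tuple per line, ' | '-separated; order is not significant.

Stepwise |·|:
  S → 6
  ρ[w/u](S) → 6
  σ[z='q'](ρ[w/u](S)) → 1
  R → 5
  ρ[z/v](R) → 5
  ρ[w/y](ρ[z/v](R)) → 5
  π[z,w](ρ[w/y](ρ[z/v](R))) → 5
  (σ[z='q'](ρ[w/u](S)) ∪ π[z,w](ρ[w/y](ρ[z/v](R)))) → 6
  ρ[u/w]((σ[z='q'](ρ[w/u](S)) ∪ π[z,w](ρ[w/y](ρ[z/v](R))))) → 6

== RESULT ==
z | u
q | s
q | t
q | t
r | s
s | t
t | r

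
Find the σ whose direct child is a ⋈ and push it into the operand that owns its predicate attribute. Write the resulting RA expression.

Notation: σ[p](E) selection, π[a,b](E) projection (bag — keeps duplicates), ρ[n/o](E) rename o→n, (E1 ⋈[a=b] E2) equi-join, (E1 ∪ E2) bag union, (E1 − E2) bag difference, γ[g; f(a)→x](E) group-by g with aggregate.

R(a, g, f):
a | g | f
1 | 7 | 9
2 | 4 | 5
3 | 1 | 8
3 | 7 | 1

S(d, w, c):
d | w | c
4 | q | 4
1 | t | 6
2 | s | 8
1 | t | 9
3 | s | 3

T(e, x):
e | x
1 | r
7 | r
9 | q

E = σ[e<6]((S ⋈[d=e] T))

σ filters on e, owned by the right side.
E' = (S ⋈[d=e] σ[e<6](T))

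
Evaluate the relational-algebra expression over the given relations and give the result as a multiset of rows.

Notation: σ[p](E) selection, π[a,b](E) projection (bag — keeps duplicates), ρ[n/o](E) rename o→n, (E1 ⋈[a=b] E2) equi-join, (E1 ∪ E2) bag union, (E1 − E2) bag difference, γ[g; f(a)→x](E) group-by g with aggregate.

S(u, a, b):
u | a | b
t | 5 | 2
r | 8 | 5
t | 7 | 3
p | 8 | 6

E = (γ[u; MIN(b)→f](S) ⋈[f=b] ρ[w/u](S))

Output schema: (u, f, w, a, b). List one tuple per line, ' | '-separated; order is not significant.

Stepwise |·|:
  S → 4
  γ[u; MIN(b)→f](S) → 3
  S → 4
  ρ[w/u](S) → 4
  (γ[u; MIN(b)→f](S) ⋈[f=b] ρ[w/u](S)) → 3

== RESULT ==
u | f | w | a | b
p | 6 | p | 8 | 6
r | 5 | r | 8 | 5
t | 2 | t | 5 | 2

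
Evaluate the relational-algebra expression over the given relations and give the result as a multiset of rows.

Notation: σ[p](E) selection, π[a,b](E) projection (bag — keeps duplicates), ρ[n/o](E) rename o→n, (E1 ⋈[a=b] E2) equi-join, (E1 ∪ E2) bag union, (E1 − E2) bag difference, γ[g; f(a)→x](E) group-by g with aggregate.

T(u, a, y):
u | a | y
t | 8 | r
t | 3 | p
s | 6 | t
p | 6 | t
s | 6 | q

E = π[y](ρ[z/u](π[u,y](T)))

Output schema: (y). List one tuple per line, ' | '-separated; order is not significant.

Subexpression sizes:
  T → 5
  π[u,y](T) → 5
  ρ[z/u](π[u,y](T)) → 5
  π[y](ρ[z/u](π[u,y](T))) → 5

== RESULT ==
y
p
q
r
t
t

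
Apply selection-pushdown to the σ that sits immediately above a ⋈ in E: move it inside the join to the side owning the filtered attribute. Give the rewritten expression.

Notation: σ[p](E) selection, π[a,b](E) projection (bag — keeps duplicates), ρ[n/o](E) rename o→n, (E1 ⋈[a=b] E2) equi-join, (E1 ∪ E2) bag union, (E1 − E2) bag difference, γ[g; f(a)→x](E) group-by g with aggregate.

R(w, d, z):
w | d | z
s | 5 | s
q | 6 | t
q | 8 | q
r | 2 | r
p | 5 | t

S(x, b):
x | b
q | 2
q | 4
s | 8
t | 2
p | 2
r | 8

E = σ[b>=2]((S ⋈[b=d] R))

σ filters on b, owned by the left side.
E' = (σ[b>=2](S) ⋈[b=d] R)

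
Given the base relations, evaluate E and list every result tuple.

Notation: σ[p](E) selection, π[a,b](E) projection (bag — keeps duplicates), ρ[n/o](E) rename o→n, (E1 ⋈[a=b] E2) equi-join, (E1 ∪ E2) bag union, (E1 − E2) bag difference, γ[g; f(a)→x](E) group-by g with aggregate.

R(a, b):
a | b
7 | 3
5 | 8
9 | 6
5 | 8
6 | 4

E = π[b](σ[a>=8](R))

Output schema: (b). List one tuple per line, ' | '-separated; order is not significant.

Row counts bottom-up:
  R → 5
  σ[a>=8](R) → 1
  π[b](σ[a>=8](R)) → 1

== RESULT ==
b
6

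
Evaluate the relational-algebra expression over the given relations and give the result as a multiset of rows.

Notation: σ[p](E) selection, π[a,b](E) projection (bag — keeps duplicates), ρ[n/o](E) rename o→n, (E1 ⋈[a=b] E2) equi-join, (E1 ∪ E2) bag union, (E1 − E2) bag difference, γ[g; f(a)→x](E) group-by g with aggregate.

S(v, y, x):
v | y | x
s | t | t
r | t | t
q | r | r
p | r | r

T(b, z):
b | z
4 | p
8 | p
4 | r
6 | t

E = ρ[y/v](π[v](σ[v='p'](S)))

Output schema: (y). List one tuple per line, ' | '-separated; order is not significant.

Stepwise |·|:
  S → 4
  σ[v='p'](S) → 1
  π[v](σ[v='p'](S)) → 1
  ρ[y/v](π[v](σ[v='p'](S))) → 1

== RESULT ==
y
p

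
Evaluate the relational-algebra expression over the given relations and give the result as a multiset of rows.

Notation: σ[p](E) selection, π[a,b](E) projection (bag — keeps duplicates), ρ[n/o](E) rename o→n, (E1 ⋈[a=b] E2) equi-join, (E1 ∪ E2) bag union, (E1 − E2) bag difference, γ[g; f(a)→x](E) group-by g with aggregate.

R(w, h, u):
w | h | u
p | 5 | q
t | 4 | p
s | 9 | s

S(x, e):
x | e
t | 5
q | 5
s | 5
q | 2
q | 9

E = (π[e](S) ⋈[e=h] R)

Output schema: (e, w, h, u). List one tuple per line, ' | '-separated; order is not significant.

Subexpression sizes:
  S → 5
  π[e](S) → 5
  R → 3
  (π[e](S) ⋈[e=h] R) → 4

== RESULT ==
e | w | h | u
5 | p | 5 | q
5 | p | 5 | q
5 | p | 5 | q
9 | s | 9 | s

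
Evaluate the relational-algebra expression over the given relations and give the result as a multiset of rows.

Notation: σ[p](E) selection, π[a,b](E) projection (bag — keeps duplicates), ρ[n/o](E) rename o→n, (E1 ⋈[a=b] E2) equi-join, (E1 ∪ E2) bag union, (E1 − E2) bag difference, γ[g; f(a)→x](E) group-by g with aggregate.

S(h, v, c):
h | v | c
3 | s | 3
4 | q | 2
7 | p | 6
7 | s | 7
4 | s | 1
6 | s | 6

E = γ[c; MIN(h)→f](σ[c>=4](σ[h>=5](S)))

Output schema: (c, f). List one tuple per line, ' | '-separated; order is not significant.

Row counts bottom-up:
  S → 6
  σ[h>=5](S) → 3
  σ[c>=4](σ[h>=5](S)) → 3
  γ[c; MIN(h)→f](σ[c>=4](σ[h>=5](S))) → 2

== RESULT ==
c | f
6 | 6
7 | 7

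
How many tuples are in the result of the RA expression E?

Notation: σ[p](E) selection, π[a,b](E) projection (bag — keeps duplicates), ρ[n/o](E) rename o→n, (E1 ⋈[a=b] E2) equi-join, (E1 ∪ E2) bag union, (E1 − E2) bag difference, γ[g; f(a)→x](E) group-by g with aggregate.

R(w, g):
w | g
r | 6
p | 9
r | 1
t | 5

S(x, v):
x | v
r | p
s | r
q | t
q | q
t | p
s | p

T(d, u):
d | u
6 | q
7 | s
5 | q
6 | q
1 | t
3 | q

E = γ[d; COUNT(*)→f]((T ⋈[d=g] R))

Stepwise |·|:
  T → 6
  R → 4
  (T ⋈[d=g] R) → 4
  γ[d; COUNT(*)→f]((T ⋈[d=g] R)) → 3

|E| = 3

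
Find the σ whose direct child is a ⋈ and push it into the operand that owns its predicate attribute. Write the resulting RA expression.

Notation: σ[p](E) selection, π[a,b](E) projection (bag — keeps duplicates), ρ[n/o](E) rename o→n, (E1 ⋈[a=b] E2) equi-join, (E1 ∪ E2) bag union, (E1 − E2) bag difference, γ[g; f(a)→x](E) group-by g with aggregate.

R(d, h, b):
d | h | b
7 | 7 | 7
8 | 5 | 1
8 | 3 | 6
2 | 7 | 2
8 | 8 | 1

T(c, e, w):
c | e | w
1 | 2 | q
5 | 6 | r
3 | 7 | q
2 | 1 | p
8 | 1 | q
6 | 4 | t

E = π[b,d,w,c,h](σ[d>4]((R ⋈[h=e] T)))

σ filters on d, owned by the left side.
E' = π[b,d,w,c,h]((σ[d>4](R) ⋈[h=e] T))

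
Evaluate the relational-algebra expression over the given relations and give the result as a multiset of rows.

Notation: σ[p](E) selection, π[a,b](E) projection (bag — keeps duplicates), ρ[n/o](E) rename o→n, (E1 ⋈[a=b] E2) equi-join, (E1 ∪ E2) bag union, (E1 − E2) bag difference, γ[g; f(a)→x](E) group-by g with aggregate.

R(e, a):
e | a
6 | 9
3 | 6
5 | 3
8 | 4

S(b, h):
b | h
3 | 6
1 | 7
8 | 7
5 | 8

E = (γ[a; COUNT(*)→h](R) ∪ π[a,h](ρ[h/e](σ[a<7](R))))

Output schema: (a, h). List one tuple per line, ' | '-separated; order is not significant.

Row counts bottom-up:
  R → 4
  γ[a; COUNT(*)→h](R) → 4
  R → 4
  σ[a<7](R) → 3
  ρ[h/e](σ[a<7](R)) → 3
  π[a,h](ρ[h/e](σ[a<7](R))) → 3
  (γ[a; COUNT(*)→h](R) ∪ π[a,h](ρ[h/e](σ[a<7](R)))) → 7

== RESULT ==
a | h
3 | 1
3 | 5
4 | 1
4 | 8
6 | 1
6 | 3
9 | 1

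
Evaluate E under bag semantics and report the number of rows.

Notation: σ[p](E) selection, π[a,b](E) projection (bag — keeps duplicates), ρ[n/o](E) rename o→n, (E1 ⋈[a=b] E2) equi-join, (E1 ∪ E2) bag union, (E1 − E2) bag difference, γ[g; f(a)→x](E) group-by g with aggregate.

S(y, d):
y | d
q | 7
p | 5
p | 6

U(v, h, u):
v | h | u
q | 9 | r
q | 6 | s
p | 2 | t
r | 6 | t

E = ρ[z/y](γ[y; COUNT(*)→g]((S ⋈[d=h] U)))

Row counts bottom-up:
  S → 3
  U → 4
  (S ⋈[d=h] U) → 2
  γ[y; COUNT(*)→g]((S ⋈[d=h] U)) → 1
  ρ[z/y](γ[y; COUNT(*)→g]((S ⋈[d=h] U))) → 1

|E| = 1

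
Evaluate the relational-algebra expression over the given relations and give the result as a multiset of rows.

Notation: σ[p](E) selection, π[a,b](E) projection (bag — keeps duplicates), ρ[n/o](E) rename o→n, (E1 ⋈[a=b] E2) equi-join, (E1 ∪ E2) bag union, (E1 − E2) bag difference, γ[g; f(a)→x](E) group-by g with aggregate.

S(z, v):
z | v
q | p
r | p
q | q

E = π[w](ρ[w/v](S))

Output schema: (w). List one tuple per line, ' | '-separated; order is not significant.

Per-node cardinality:
  S → 3
  ρ[w/v](S) → 3
  π[w](ρ[w/v](S)) → 3

== RESULT ==
w
p
p
q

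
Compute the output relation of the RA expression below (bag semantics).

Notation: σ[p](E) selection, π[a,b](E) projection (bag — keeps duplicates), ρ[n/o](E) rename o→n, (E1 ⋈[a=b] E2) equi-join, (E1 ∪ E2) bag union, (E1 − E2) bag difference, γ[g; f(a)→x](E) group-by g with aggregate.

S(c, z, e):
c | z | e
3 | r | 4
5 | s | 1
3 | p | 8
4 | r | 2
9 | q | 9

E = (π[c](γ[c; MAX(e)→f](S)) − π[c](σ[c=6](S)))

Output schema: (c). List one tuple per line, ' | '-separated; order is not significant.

Per-node cardinality:
  S → 5
  γ[c; MAX(e)→f](S) → 4
  π[c](γ[c; MAX(e)→f](S)) → 4
  S → 5
  σ[c=6](S) → 0
  π[c](σ[c=6](S)) → 0
  (π[c](γ[c; MAX(e)→f](S)) − π[c](σ[c=6](S))) → 4

== RESULT ==
c
3
4
5
9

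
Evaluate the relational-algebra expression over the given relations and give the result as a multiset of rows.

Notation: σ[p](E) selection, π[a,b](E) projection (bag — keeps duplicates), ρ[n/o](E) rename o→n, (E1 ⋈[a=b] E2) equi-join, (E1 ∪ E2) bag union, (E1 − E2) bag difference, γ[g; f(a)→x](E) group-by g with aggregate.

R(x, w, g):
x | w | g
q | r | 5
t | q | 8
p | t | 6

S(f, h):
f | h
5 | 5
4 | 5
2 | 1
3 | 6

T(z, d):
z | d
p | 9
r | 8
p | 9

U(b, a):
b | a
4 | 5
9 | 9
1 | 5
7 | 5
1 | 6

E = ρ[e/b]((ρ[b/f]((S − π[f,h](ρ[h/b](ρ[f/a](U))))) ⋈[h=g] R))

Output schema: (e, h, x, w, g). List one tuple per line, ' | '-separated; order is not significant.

Per-node cardinality:
  S → 4
  U → 5
  ρ[f/a](U) → 5
  ρ[h/b](ρ[f/a](U)) → 5
  π[f,h](ρ[h/b](ρ[f/a](U))) → 5
  (S − π[f,h](ρ[h/b](ρ[f/a](U)))) → 4
  ρ[b/f]((S − π[f,h](ρ[h/b](ρ[f/a](U))))) → 4
  R → 3
  (ρ[b/f]((S − π[f,h](ρ[h/b](ρ[f/a](U))))) ⋈[h=g] R) → 3
  ρ[e/b]((ρ[b/f]((S − π[f,h](ρ[h/b](ρ[f/a](U))))) ⋈[h=g] R)) → 3

== RESULT ==
e | h | x | w | g
3 | 6 | p | t | 6
4 | 5 | q | r | 5
5 | 5 | q | r | 5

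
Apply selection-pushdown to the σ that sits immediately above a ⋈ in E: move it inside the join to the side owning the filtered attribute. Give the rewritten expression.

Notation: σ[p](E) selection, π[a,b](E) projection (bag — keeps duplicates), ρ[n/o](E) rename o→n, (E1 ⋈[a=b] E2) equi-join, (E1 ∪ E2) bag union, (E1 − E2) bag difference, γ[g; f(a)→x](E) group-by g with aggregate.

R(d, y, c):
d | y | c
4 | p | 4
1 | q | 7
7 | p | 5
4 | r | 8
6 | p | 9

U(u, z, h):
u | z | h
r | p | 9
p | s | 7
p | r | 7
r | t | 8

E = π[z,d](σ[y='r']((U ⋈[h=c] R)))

σ filters on y, owned by the right side.
E' = π[z,d]((U ⋈[h=c] σ[y='r'](R)))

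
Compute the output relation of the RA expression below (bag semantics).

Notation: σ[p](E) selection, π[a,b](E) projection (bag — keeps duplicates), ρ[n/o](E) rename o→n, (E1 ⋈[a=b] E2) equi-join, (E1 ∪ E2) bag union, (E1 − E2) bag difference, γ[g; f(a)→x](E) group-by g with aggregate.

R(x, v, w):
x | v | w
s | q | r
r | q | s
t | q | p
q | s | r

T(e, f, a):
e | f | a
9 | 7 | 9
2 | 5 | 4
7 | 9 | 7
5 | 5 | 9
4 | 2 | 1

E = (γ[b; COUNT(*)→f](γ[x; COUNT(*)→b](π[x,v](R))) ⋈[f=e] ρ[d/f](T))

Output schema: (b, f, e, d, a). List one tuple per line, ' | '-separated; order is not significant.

Subexpression sizes:
  R → 4
  π[x,v](R) → 4
  γ[x; COUNT(*)→b](π[x,v](R)) → 4
  γ[b; COUNT(*)→f](γ[x; COUNT(*)→b](π[x,v](R))) → 1
  T → 5
  ρ[d/f](T) → 5
  (γ[b; COUNT(*)→f](γ[x; COUNT(*)→b](π[x,v](R))) ⋈[f=e] ρ[d/f](T)) → 1

== RESULT ==
b | f | e | d | a
1 | 4 | 4 | 2 | 1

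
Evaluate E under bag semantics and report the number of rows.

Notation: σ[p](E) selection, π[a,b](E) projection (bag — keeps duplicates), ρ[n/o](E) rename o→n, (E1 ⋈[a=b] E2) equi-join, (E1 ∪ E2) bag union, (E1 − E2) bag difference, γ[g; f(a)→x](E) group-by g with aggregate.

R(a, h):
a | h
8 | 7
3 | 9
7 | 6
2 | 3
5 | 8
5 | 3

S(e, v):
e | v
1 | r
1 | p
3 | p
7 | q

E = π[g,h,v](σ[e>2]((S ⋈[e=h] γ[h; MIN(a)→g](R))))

Subexpression sizes:
  S → 4
  R → 6
  γ[h; MIN(a)→g](R) → 5
  (S ⋈[e=h] γ[h; MIN(a)→g](R)) → 2
  σ[e>2]((S ⋈[e=h] γ[h; MIN(a)→g](R))) → 2
  π[g,h,v](σ[e>2]((S ⋈[e=h] γ[h; MIN(a)→g](R)))) → 2

|E| = 2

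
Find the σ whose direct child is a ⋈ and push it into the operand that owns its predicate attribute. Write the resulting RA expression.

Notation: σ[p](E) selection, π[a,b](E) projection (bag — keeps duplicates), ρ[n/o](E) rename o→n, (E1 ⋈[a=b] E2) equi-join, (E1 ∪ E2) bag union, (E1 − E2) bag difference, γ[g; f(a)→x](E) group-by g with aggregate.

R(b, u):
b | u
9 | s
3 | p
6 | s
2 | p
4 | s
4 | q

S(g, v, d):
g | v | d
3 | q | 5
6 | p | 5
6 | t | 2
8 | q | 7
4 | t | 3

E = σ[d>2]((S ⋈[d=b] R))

σ filters on d, owned by the left side.
E' = (σ[d>2](S) ⋈[d=b] R)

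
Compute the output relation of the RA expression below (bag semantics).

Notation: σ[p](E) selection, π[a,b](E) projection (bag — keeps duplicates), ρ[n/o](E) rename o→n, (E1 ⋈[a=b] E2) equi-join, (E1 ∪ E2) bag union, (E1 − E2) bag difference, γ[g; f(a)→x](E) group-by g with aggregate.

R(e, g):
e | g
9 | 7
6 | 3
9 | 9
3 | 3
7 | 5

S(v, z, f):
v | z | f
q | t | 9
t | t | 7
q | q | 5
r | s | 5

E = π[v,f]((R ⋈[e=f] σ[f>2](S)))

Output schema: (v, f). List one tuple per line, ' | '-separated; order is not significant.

Row counts bottom-up:
  R → 5
  S → 4
  σ[f>2](S) → 4
  (R ⋈[e=f] σ[f>2](S)) → 3
  π[v,f]((R ⋈[e=f] σ[f>2](S))) → 3

== RESULT ==
v | f
q | 9
q | 9
t | 7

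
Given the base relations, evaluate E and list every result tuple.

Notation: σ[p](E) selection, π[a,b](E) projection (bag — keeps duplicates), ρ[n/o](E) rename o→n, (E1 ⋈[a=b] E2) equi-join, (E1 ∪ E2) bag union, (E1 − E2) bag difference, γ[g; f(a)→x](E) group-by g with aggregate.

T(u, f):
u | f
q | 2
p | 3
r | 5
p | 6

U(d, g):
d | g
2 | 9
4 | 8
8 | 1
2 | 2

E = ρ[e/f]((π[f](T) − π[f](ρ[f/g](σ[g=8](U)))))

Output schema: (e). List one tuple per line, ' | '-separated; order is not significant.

Per-node cardinality:
  T → 4
  π[f](T) → 4
  U → 4
  σ[g=8](U) → 1
  ρ[f/g](σ[g=8](U)) → 1
  π[f](ρ[f/g](σ[g=8](U))) → 1
  (π[f](T) − π[f](ρ[f/g](σ[g=8](U)))) → 4
  ρ[e/f]((π[f](T) − π[f](ρ[f/g](σ[g=8](U))))) → 4

== RESULT ==
e
2
3
5
6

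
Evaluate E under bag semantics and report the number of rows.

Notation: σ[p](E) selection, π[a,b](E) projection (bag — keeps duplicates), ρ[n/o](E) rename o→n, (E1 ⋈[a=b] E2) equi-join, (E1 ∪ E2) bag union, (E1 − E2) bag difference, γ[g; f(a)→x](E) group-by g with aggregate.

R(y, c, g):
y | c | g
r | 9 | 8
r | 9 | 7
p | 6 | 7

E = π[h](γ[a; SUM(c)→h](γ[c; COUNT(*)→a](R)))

Per-node cardinality:
  R → 3
  γ[c; COUNT(*)→a](R) → 2
  γ[a; SUM(c)→h](γ[c; COUNT(*)→a](R)) → 2
  π[h](γ[a; SUM(c)→h](γ[c; COUNT(*)→a](R))) → 2

|E| = 2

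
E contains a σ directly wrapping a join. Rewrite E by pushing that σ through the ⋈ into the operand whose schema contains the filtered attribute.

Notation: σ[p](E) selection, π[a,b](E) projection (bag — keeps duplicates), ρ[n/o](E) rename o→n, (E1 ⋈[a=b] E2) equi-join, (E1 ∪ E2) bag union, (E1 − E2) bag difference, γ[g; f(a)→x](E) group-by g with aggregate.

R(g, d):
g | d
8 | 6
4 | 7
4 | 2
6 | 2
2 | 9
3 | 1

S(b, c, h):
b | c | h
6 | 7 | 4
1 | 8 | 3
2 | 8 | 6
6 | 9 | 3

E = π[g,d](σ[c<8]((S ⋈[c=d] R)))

σ filters on c, owned by the left side.
E' = π[g,d]((σ[c<8](S) ⋈[c=d] R))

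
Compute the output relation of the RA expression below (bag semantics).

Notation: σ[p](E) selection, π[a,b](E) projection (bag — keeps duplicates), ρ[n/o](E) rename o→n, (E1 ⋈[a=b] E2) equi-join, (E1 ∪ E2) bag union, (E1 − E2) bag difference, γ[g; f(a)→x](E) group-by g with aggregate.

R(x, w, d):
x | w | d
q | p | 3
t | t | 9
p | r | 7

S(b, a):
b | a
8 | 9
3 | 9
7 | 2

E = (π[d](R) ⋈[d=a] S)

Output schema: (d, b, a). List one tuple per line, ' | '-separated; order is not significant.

Stepwise |·|:
  R → 3
  π[d](R) → 3
  S → 3
  (π[d](R) ⋈[d=a] S) → 2

== RESULT ==
d | b | a
9 | 3 | 9
9 | 8 | 9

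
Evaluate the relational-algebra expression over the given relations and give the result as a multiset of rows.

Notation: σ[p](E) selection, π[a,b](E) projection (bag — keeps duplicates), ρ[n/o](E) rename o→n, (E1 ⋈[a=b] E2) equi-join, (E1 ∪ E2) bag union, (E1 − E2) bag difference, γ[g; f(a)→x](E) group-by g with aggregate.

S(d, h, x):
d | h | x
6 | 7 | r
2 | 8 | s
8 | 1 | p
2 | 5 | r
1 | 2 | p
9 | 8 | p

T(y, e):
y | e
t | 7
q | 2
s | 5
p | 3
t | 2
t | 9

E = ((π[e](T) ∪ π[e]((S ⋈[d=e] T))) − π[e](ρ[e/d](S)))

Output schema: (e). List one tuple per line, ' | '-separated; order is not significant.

Per-node cardinality:
  T → 6
  π[e](T) → 6
  S → 6
  T → 6
  (S ⋈[d=e] T) → 5
  π[e]((S ⋈[d=e] T)) → 5
  (π[e](T) ∪ π[e]((S ⋈[d=e] T))) → 11
  S → 6
  ρ[e/d](S) → 6
  π[e](ρ[e/d](S)) → 6
  ((π[e](T) ∪ π[e]((S ⋈[d=e] T))) − π[e](ρ[e/d](S))) → 8

== RESULT ==
e
2
2
2
2
3
5
7
9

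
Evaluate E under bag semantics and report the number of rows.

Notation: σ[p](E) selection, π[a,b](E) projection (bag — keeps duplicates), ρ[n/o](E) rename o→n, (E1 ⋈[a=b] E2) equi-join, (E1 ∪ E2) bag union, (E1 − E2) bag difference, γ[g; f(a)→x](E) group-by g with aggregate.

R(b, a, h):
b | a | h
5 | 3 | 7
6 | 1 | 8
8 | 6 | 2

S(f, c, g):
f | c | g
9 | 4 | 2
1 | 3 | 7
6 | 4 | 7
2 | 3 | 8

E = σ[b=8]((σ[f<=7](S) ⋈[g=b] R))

Per-node cardinality:
  S → 4
  σ[f<=7](S) → 3
  R → 3
  (σ[f<=7](S) ⋈[g=b] R) → 1
  σ[b=8]((σ[f<=7](S) ⋈[g=b] R)) → 1

|E| = 1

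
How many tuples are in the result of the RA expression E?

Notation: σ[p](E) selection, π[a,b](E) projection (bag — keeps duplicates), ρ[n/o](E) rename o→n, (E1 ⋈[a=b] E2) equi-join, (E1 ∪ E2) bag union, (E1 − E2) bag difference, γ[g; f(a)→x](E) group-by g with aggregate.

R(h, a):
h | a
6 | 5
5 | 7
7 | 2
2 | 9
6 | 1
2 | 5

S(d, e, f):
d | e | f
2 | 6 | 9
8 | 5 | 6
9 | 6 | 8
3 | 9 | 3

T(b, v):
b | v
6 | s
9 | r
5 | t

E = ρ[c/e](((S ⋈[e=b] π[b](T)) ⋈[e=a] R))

Subexpression sizes:
  S → 4
  T → 3
  π[b](T) → 3
  (S ⋈[e=b] π[b](T)) → 4
  R → 6
  ((S ⋈[e=b] π[b](T)) ⋈[e=a] R) → 3
  ρ[c/e](((S ⋈[e=b] π[b](T)) ⋈[e=a] R)) → 3

|E| = 3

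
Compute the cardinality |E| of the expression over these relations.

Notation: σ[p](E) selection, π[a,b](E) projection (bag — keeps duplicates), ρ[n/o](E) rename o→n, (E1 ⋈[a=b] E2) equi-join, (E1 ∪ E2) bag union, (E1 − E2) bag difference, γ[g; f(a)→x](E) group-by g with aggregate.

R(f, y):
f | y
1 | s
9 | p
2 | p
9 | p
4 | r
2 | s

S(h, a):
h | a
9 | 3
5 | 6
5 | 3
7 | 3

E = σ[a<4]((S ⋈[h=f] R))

Subexpression sizes:
  S → 4
  R → 6
  (S ⋈[h=f] R) → 2
  σ[a<4]((S ⋈[h=f] R)) → 2

|E| = 2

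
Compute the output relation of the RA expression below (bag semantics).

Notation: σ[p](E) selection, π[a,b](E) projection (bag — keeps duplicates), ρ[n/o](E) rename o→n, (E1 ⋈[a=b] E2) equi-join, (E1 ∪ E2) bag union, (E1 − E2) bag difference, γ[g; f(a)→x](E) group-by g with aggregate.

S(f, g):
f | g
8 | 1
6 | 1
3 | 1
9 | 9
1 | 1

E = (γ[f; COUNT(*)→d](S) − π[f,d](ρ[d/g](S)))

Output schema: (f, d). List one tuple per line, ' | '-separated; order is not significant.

Per-node cardinality:
  S → 5
  γ[f; COUNT(*)→d](S) → 5
  S → 5
  ρ[d/g](S) → 5
  π[f,d](ρ[d/g](S)) → 5
  (γ[f; COUNT(*)→d](S) − π[f,d](ρ[d/g](S))) → 1

== RESULT ==
f | d
9 | 1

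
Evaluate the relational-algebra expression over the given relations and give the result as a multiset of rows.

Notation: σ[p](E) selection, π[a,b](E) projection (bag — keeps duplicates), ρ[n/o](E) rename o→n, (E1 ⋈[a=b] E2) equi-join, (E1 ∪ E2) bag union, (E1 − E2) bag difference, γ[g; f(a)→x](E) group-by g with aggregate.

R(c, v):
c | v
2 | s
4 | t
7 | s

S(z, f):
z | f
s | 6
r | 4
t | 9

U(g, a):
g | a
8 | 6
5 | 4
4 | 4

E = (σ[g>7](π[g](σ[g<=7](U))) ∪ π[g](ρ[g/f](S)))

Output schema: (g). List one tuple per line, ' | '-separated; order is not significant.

Subexpression sizes:
  U → 3
  σ[g<=7](U) → 2
  π[g](σ[g<=7](U)) → 2
  σ[g>7](π[g](σ[g<=7](U))) → 0
  S → 3
  ρ[g/f](S) → 3
  π[g](ρ[g/f](S)) → 3
  (σ[g>7](π[g](σ[g<=7](U))) ∪ π[g](ρ[g/f](S))) → 3

== RESULT ==
g
4
6
9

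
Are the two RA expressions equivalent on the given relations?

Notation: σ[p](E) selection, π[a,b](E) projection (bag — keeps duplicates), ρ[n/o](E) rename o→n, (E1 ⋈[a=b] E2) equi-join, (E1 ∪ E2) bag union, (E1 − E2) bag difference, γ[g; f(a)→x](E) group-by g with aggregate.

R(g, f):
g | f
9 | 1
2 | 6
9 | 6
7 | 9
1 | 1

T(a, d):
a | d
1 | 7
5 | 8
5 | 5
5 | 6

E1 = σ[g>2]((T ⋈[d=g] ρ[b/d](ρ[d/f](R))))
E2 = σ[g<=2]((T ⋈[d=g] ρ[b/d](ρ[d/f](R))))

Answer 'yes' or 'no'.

E1 row counts bottom-up:
  T → 4
  R → 5
  ρ[d/f](R) → 5
  ρ[b/d](ρ[d/f](R)) → 5
  (T ⋈[d=g] ρ[b/d](ρ[d/f](R))) → 1
  σ[g>2]((T ⋈[d=g] ρ[b/d](ρ[d/f](R)))) → 1
E2 row counts bottom-up:
  T → 4
  R → 5
  ρ[d/f](R) → 5
  ρ[b/d](ρ[d/f](R)) → 5
  (T ⋈[d=g] ρ[b/d](ρ[d/f](R))) → 1
  σ[g<=2]((T ⋈[d=g] ρ[b/d](ρ[d/f](R)))) → 0

E1 result:
a | d | g | b
1 | 7 | 7 | 9
E2 result:
a | d | g | b
(0 rows)
Witness: (1, 7, 7, 9) appears 1× in E1 but 0× in E2.

no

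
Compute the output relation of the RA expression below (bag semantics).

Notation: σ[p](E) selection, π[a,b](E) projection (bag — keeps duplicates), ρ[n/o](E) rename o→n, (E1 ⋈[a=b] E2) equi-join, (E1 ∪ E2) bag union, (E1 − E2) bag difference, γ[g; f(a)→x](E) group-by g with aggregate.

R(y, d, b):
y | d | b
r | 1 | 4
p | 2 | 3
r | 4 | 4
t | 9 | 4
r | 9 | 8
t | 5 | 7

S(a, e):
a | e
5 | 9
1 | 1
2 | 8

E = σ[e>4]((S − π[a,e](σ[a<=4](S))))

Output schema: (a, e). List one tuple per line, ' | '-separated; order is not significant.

Per-node cardinality:
  S → 3
  S → 3
  σ[a<=4](S) → 2
  π[a,e](σ[a<=4](S)) → 2
  (S − π[a,e](σ[a<=4](S))) → 1
  σ[e>4]((S − π[a,e](σ[a<=4](S)))) → 1

== RESULT ==
a | e
5 | 9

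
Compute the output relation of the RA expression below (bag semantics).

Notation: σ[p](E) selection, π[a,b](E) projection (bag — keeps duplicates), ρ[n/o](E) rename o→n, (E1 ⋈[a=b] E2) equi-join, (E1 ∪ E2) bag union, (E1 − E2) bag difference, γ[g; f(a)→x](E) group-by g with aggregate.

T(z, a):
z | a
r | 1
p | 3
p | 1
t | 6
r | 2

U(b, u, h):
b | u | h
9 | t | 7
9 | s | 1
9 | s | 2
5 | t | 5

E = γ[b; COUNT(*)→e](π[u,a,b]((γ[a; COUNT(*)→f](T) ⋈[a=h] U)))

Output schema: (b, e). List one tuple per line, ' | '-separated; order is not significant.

Stepwise |·|:
  T → 5
  γ[a; COUNT(*)→f](T) → 4
  U → 4
  (γ[a; COUNT(*)→f](T) ⋈[a=h] U) → 2
  π[u,a,b]((γ[a; COUNT(*)→f](T) ⋈[a=h] U)) → 2
  γ[b; COUNT(*)→e](π[u,a,b]((γ[a; COUNT(*)→f](T) ⋈[a=h] U))) → 1

== RESULT ==
b | e
9 | 2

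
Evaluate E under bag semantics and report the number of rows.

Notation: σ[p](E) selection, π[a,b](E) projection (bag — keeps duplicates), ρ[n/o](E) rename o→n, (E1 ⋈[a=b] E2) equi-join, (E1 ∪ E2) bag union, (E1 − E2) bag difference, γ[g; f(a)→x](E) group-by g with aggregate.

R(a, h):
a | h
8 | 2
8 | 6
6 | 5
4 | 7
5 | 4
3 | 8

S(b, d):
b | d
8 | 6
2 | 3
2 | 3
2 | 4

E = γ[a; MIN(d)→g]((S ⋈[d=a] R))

Row counts bottom-up:
  S → 4
  R → 6
  (S ⋈[d=a] R) → 4
  γ[a; MIN(d)→g]((S ⋈[d=a] R)) → 3

|E| = 3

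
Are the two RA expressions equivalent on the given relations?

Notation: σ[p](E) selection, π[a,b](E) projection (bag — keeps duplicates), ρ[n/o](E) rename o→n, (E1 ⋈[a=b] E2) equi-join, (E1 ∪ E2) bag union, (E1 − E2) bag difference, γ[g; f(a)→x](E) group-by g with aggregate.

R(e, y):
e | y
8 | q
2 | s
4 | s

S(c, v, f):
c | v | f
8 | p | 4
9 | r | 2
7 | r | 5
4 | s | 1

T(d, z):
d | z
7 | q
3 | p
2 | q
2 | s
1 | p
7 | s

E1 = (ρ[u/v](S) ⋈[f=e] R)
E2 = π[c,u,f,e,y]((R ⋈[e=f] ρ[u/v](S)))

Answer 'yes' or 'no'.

E1 row counts bottom-up:
  S → 4
  ρ[u/v](S) → 4
  R → 3
  (ρ[u/v](S) ⋈[f=e] R) → 2
E2 row counts bottom-up:
  R → 3
  S → 4
  ρ[u/v](S) → 4
  (R ⋈[e=f] ρ[u/v](S)) → 2
  π[c,u,f,e,y]((R ⋈[e=f] ρ[u/v](S))) → 2

E1 and E2 produce the same multiset:
c | u | f | e | y
8 | p | 4 | 4 | s
9 | r | 2 | 2 | s

yes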